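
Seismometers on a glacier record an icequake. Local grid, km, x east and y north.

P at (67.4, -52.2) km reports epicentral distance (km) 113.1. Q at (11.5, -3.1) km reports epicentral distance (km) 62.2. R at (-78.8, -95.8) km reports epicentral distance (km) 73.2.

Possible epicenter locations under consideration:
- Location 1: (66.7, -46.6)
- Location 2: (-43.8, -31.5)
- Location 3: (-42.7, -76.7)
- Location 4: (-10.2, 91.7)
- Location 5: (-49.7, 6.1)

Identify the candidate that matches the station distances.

For each candidate, compare |candidate − station| to the reported distance:
Location 1: residuals P 107.5, Q 8.1, R 80.4 → max 107.5 km
Location 2: residuals P 0.0, Q 0.0, R 0.0 → max 0.0 km
Location 3: residuals P 0.3, Q 29.2, R 32.4 → max 32.4 km
Location 4: residuals P 50.4, Q 35.1, R 126.5 → max 126.5 km
Location 5: residuals P 17.7, Q 0.3, R 32.8 → max 32.8 km
Only Location 2 has all residuals ≈ 0.

Location 2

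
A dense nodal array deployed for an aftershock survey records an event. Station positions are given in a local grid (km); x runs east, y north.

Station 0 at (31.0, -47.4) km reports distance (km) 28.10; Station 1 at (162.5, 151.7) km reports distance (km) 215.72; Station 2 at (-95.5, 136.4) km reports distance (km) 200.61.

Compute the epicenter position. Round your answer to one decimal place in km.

Circle about each station: (x − 31.0)² + (y + 47.4)² = 28.10²; (x − 162.5)² + (y − 151.7)² = 215.72²; (x + 95.5)² + (y − 136.4)² = 200.61².
Subtracting the Station 0 equation from the Station 1 and Station 2 equations removes the quadratic terms:
263.0 x + 398.2 y = 465.87
-253.0 x + 367.6 y = -14937.31
Solving the 2×2 system: x ≈ 31.0, y ≈ -19.3 km.

31.0 km east, -19.3 km north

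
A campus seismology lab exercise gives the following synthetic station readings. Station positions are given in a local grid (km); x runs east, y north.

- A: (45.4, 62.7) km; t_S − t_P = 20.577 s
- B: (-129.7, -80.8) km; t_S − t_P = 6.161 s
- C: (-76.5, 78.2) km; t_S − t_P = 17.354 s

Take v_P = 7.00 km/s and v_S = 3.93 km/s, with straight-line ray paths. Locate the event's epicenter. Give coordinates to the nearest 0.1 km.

x ≈ -74.6 km, y ≈ -77.3 km

Distance from S−P lag: d = Δt · v_P v_S / (v_P − v_S) = Δt · (7.00·3.93)/(7.00−3.93) ≈ 8.9609·Δt.
So d_A = 184.39, d_B = 55.21, d_C = 155.51 km.
Circle about each station: (x − 45.4)² + (y − 62.7)² = 184.39²; (x + 129.7)² + (y + 80.8)² = 55.21²; (x + 76.5)² + (y − 78.2)² = 155.51².
Subtracting the A equation from the B and C equations removes the quadratic terms:
-350.2 x − 287.0 y = 48309.81
-243.8 x + 31.0 y = 15791.35
Solving the 2×2 system: x ≈ -74.6, y ≈ -77.3 km.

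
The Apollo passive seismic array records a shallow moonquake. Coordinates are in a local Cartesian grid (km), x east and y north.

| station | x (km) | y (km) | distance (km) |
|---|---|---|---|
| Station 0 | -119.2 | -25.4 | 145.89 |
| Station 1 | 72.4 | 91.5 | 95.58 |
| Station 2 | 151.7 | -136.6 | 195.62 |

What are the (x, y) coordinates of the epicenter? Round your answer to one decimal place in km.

(22.3, 10.1)

Circle about each station: (x + 119.2)² + (y + 25.4)² = 145.89²; (x − 72.4)² + (y − 91.5)² = 95.58²; (x − 151.7)² + (y + 136.6)² = 195.62².
Subtracting pairs of circle equations eliminates x²+y² and gives linear equations (the radical axes):
383.2 x + 233.8 y = 10908.57
541.8 x − 222.4 y = 9835.36
Solving the 2×2 system: x ≈ 22.3, y ≈ 10.1 km.
Check against Station 0 (with the unrounded x, y): √((x + 119.2)²+(y + 25.4)²) = 145.89 ≈ 145.89 km. ✓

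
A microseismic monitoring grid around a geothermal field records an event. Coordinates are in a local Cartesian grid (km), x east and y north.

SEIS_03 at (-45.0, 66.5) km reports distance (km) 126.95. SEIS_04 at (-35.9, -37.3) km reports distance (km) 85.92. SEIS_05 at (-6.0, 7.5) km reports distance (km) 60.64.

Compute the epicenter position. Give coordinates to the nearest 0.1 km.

Circle about each station: (x + 45.0)² + (y − 66.5)² = 126.95²; (x + 35.9)² + (y + 37.3)² = 85.92²; (x + 6.0)² + (y − 7.5)² = 60.64².
Subtracting the SEIS_03 equation from the SEIS_04 and SEIS_05 equations removes the quadratic terms:
18.2 x − 207.6 y = 4966.91
78.0 x − 118.0 y = 6084.09
Solving the 2×2 system: x ≈ 48.2, y ≈ -19.7 km.

48.2 km east, -19.7 km north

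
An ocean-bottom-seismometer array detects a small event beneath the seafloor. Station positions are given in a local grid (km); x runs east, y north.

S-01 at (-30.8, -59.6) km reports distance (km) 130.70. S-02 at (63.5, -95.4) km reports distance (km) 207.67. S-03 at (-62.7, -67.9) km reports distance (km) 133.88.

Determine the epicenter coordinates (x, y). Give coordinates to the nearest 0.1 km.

x ≈ -67.3 km, y ≈ 65.9 km

Circle about each station: (x + 30.8)² + (y + 59.6)² = 130.70²; (x − 63.5)² + (y + 95.4)² = 207.67²; (x + 62.7)² + (y + 67.9)² = 133.88².
Subtracting the S-01 equation from the S-02 and S-03 equations removes the quadratic terms:
188.6 x − 71.6 y = -17411.73
-63.8 x − 16.6 y = 3199.54
Solving the 2×2 system: x ≈ -67.3, y ≈ 65.9 km.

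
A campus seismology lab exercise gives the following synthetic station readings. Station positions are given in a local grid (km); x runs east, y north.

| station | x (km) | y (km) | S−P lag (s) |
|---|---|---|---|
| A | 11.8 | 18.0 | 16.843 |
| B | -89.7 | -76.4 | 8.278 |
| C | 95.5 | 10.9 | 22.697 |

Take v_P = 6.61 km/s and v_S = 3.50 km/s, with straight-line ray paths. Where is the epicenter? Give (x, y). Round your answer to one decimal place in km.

-32.5 km east, -99.2 km north

Distance from S−P lag: d = Δt · v_P v_S / (v_P − v_S) = Δt · (6.61·3.50)/(6.61−3.50) ≈ 7.4389·Δt.
So d_A = 125.29, d_B = 61.58, d_C = 168.84 km.
Circle about each station: (x − 11.8)² + (y − 18.0)² = 125.29²; (x + 89.7)² + (y + 76.4)² = 61.58²; (x − 95.5)² + (y − 10.9)² = 168.84².
Subtracting the A equation from the B and C equations removes the quadratic terms:
-203.0 x − 188.8 y = 25325.30
167.4 x − 14.2 y = -4033.54
Solving the 2×2 system: x ≈ -32.5, y ≈ -99.2 km.
Check against A (with the unrounded x, y): √((x − 11.8)²+(y − 18.0)²) = 125.28 ≈ 125.29 km. ✓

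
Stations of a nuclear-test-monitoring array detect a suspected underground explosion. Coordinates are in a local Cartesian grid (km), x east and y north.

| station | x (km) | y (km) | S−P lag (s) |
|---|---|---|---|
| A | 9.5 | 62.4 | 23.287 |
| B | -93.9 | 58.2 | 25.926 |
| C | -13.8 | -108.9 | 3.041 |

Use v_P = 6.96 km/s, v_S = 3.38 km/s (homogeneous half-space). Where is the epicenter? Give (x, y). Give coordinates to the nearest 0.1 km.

Distance from S−P lag: d = Δt · v_P v_S / (v_P − v_S) = Δt · (6.96·3.38)/(6.96−3.38) ≈ 6.5712·Δt.
So d_A = 153.02, d_B = 170.36, d_C = 19.98 km.
Circle about each station: (x − 9.5)² + (y − 62.4)² = 153.02²; (x + 93.9)² + (y − 58.2)² = 170.36²; (x + 13.8)² + (y + 108.9)² = 19.98².
Subtracting the A equation from the B and C equations removes the quadratic terms:
-206.8 x − 8.4 y = 2613.03
-46.6 x − 342.6 y = 31081.56
Solving the 2×2 system: x ≈ -9.0, y ≈ -89.5 km.

x ≈ -9.0 km, y ≈ -89.5 km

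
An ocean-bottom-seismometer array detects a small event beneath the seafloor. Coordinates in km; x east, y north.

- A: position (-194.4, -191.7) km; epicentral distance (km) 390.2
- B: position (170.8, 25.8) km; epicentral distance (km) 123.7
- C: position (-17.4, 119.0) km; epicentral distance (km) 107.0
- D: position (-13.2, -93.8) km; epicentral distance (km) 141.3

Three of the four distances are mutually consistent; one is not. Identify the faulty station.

A

Solve using three stations at a time. Using B, C, D (subtract circle equations pairwise → linear system) gives (x, y) ≈ (47.4, 33.8).
Distances from that point to each station vs reported:
  A: calculated 330.6 vs reported 390.2 → residual 59.6 km
  B: calculated 123.7 vs reported 123.7 → residual 0.0 km
  C: calculated 107.0 vs reported 107.0 → residual 0.0 km
  D: calculated 141.3 vs reported 141.3 → residual 0.0 km
B, C, D are mutually consistent (residuals ≈ 0); A is off by 59.6 km.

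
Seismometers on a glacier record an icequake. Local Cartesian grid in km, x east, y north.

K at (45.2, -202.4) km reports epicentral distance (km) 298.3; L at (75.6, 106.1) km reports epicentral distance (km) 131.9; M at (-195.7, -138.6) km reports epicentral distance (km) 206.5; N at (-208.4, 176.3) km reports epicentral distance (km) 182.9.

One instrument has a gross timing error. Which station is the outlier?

Solve using three stations at a time. Using K, L, N (subtract circle equations pairwise → linear system) gives (x, y) ≈ (-53.5, 79.1).
Distances from that point to each station vs reported:
  K: calculated 298.3 vs reported 298.3 → residual 0.0 km
  L: calculated 131.9 vs reported 131.9 → residual 0.0 km
  M: calculated 260.0 vs reported 206.5 → residual 53.5 km
  N: calculated 182.9 vs reported 182.9 → residual 0.0 km
K, L, N are mutually consistent (residuals ≈ 0); M is off by 53.5 km.

M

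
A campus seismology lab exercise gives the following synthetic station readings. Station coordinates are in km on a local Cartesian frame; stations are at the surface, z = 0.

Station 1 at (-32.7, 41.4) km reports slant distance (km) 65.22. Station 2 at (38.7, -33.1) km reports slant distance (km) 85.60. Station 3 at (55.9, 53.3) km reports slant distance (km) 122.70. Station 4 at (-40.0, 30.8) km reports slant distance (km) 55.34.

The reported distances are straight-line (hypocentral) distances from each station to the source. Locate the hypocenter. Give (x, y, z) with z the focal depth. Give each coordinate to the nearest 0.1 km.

Each station gives a sphere (x−x_i)² + (y−y_i)² + z² = d_i² (stations at z=0).
Subtracting the Station 1 sphere from Station 2 and Station 3: z² cancels, leaving linear equations in x and y:
142.8 x − 149.0 y = -3263.66
177.2 x + 23.8 y = -7619.19
Solving: x ≈ -40.701, y ≈ -17.103 km (keep extra digits for the depth step; rounded: -40.7, -17.1).
Then from the Station 1 sphere: z² = 65.22² − (x + 32.7)² − (y − 41.4)² with x = -40.701, y = -17.103, so z ≈ 27.695 ≈ 27.7 km.

(-40.7, -17.1, 27.7)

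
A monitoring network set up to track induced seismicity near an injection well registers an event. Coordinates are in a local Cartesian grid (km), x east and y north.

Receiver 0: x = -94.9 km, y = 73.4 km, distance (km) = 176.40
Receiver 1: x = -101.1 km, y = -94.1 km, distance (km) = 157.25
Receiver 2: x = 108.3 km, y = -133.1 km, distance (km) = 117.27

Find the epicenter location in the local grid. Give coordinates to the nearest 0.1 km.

Circle about each station: (x + 94.9)² + (y − 73.4)² = 176.40²; (x + 101.1)² + (y + 94.1)² = 157.25²; (x − 108.3)² + (y + 133.1)² = 117.27².
Subtracting the Receiver 0 equation from the Receiver 1 and Receiver 2 equations removes the quadratic terms:
-12.4 x − 335.0 y = 11071.85
406.4 x − 413.0 y = 32415.64
Solving the 2×2 system: x ≈ 44.5, y ≈ -34.7 km.

44.5 km east, -34.7 km north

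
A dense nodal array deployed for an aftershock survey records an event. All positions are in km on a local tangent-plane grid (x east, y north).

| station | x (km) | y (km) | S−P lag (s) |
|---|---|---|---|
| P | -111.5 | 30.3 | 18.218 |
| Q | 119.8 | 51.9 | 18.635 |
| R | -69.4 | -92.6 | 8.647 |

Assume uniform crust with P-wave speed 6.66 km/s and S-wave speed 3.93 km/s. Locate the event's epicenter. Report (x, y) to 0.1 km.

Distance from S−P lag: d = Δt · v_P v_S / (v_P − v_S) = Δt · (6.66·3.93)/(6.66−3.93) ≈ 9.5875·Δt.
So d_P = 174.66, d_Q = 178.66, d_R = 82.90 km.
Circle about each station: (x + 111.5)² + (y − 30.3)² = 174.66²; (x − 119.8)² + (y − 51.9)² = 178.66²; (x + 69.4)² + (y + 92.6)² = 82.90².
Subtracting the P equation from the Q and R equations removes the quadratic terms:
462.6 x + 43.2 y = 2282.03
84.2 x − 245.8 y = 23674.49
Solving the 2×2 system: x ≈ 13.5, y ≈ -91.7 km.

x ≈ 13.5 km, y ≈ -91.7 km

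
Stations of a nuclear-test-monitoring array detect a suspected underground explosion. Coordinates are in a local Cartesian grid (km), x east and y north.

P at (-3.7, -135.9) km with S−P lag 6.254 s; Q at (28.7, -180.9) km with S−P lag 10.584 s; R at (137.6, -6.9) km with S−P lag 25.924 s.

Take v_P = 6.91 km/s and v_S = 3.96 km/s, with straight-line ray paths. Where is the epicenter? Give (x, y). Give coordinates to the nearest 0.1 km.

Distance from S−P lag: d = Δt · v_P v_S / (v_P − v_S) = Δt · (6.91·3.96)/(6.91−3.96) ≈ 9.2758·Δt.
So d_P = 58.01, d_Q = 98.18, d_R = 240.47 km.
Circle about each station: (x + 3.7)² + (y + 135.9)² = 58.01²; (x − 28.7)² + (y + 180.9)² = 98.18²; (x − 137.6)² + (y + 6.9)² = 240.47².
Subtracting pairs of circle equations eliminates x²+y² and gives linear equations (the radical axes):
64.8 x − 90.0 y = 8791.85
282.6 x + 258.0 y = -53961.79
Solving the 2×2 system: x ≈ -61.4, y ≈ -141.9 km.
Check against P (with the unrounded x, y): √((x + 3.7)²+(y + 135.9)²) = 58.01 ≈ 58.01 km. ✓

x ≈ -61.4 km, y ≈ -141.9 km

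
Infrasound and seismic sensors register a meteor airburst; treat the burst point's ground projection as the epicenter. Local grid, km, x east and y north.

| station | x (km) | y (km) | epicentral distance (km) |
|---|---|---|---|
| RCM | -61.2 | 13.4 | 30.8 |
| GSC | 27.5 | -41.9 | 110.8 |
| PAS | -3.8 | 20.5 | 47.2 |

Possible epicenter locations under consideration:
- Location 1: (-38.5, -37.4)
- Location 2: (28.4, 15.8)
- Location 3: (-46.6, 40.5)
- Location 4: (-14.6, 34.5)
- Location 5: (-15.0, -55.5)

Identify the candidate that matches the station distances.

For each candidate, compare |candidate − station| to the reported distance:
Location 1: residuals RCM 24.8, GSC 44.6, PAS 20.3 → max 44.6 km
Location 2: residuals RCM 58.8, GSC 53.1, PAS 14.7 → max 58.8 km
Location 3: residuals RCM 0.0, GSC 0.0, PAS 0.0 → max 0.0 km
Location 4: residuals RCM 20.4, GSC 23.6, PAS 29.5 → max 29.5 km
Location 5: residuals RCM 52.2, GSC 66.2, PAS 29.6 → max 66.2 km
Only Location 3 has all residuals ≈ 0.

Location 3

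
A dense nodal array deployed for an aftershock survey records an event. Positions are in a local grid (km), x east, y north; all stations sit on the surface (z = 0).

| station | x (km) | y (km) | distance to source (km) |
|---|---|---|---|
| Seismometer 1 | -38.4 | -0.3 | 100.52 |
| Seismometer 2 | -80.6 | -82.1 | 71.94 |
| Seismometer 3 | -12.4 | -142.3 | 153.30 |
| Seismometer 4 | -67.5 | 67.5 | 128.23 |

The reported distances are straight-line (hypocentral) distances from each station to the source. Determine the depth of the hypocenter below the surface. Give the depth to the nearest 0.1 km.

z ≈ 45.7 km

Each station gives a sphere (x−x_i)² + (y−y_i)² + z² = d_i² (stations at z=0).
Subtracting the Seismometer 1 sphere from Seismometer 2 and Seismometer 3: z² cancels, leaving linear equations in x and y:
-84.4 x − 163.6 y = 16691.03
52.0 x − 284.0 y = 5531.78
Solving: x ≈ -118.092, y ≈ -41.101 km (keep extra digits for the depth step; rounded: -118.1, -41.1).
Then from the Seismometer 1 sphere: z² = 100.52² − (x + 38.4)² − (y + 0.3)² with x = -118.092, y = -41.101, so z ≈ 45.703 ≈ 45.7 km.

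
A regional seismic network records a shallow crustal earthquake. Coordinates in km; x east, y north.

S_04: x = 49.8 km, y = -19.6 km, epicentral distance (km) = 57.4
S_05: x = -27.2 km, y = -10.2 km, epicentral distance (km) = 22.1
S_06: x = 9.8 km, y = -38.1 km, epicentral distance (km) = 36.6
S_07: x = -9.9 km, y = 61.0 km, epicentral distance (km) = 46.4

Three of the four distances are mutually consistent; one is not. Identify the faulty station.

Solve using three stations at a time. Using S_04, S_05, S_06 (subtract circle equations pairwise → linear system) gives (x, y) ≈ (-5.7, -4.9).
Distances from that point to each station vs reported:
  S_04: calculated 57.4 vs reported 57.4 → residual 0.0 km
  S_05: calculated 22.1 vs reported 22.1 → residual 0.0 km
  S_06: calculated 36.6 vs reported 36.6 → residual 0.0 km
  S_07: calculated 66.1 vs reported 46.4 → residual 19.7 km
S_04, S_05, S_06 are mutually consistent (residuals ≈ 0); S_07 is off by 19.7 km.

S_07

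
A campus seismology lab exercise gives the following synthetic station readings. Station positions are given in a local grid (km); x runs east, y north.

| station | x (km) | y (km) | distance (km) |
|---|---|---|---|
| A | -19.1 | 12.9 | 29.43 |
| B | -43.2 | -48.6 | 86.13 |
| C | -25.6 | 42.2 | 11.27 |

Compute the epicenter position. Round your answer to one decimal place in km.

Circle about each station: (x + 19.1)² + (y − 12.9)² = 29.43²; (x + 43.2)² + (y + 48.6)² = 86.13²; (x + 25.6)² + (y − 42.2)² = 11.27².
Subtracting the A equation from the B and C equations removes the quadratic terms:
-48.2 x − 123.0 y = -2855.27
-13.0 x + 58.6 y = 2644.09
Solving the 2×2 system: x ≈ -35.7, y ≈ 37.2 km.
Check against A (with the unrounded x, y): √((x + 19.1)²+(y − 12.9)²) = 29.43 ≈ 29.43 km. ✓

-35.7 km east, 37.2 km north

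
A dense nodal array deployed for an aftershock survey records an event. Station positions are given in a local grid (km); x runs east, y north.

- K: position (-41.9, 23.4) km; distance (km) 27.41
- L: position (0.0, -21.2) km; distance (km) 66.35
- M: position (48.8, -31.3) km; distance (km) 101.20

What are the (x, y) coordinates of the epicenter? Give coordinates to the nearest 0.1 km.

-21.4 km east, 41.6 km north

Circle about each station: (x + 41.9)² + (y − 23.4)² = 27.41²; x² + (y + 21.2)² = 66.35²; (x − 48.8)² + (y + 31.3)² = 101.20².
Subtracting pairs of circle equations eliminates x²+y² and gives linear equations (the radical axes):
83.8 x − 89.2 y = -5504.74
181.4 x − 109.4 y = -8432.17
Solving the 2×2 system: x ≈ -21.4, y ≈ 41.6 km.
Check against K (with the unrounded x, y): √((x + 41.9)²+(y − 23.4)²) = 27.45 ≈ 27.41 km. ✓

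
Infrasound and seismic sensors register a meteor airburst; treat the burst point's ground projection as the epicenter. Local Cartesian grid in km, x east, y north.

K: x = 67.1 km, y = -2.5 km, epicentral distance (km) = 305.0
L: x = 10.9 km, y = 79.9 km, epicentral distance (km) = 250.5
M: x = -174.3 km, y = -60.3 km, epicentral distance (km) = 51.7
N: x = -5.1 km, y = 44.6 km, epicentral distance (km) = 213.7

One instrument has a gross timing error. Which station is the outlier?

K

Solve using three stations at a time. Using L, M, N (subtract circle equations pairwise → linear system) gives (x, y) ≈ (-154.4, -108.4).
Distances from that point to each station vs reported:
  K: calculated 245.5 vs reported 305.0 → residual 59.5 km
  L: calculated 250.6 vs reported 250.5 → residual 0.1 km
  M: calculated 52.1 vs reported 51.7 → residual 0.4 km
  N: calculated 213.8 vs reported 213.7 → residual 0.1 km
L, M, N are mutually consistent (residuals ≈ 0); K is off by 59.5 km.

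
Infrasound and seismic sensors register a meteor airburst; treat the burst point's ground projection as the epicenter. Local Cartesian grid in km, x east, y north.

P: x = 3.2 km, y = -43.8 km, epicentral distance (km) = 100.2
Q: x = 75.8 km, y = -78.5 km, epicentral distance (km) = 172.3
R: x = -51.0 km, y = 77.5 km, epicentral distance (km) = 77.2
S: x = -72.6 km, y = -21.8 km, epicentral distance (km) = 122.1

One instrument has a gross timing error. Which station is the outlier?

Solve using three stations at a time. Using P, R, S (subtract circle equations pairwise → linear system) gives (x, y) ≈ (22.8, 54.5).
Distances from that point to each station vs reported:
  P: calculated 100.2 vs reported 100.2 → residual 0.0 km
  Q: calculated 143.2 vs reported 172.3 → residual 29.1 km
  R: calculated 77.3 vs reported 77.2 → residual 0.1 km
  S: calculated 122.1 vs reported 122.1 → residual 0.0 km
P, R, S are mutually consistent (residuals ≈ 0); Q is off by 29.1 km.

Q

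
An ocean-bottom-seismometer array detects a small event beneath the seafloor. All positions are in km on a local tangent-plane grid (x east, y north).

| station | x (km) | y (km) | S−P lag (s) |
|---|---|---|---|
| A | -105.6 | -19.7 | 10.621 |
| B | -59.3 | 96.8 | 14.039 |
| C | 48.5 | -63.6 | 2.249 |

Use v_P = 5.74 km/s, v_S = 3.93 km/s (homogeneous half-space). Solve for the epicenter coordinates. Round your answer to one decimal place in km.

20.9 km east, -58.7 km north

Distance from S−P lag: d = Δt · v_P v_S / (v_P − v_S) = Δt · (5.74·3.93)/(5.74−3.93) ≈ 12.4631·Δt.
So d_A = 132.37, d_B = 174.97, d_C = 28.03 km.
Circle about each station: (x + 105.6)² + (y + 19.7)² = 132.37²; (x + 59.3)² + (y − 96.8)² = 174.97²; (x − 48.5)² + (y + 63.6)² = 28.03².
Subtracting the A equation from the B and C equations removes the quadratic terms:
92.6 x + 233.0 y = -11745.40
308.2 x − 87.8 y = 11593.90
Solving the 2×2 system: x ≈ 20.9, y ≈ -58.7 km.
Check against A (with the unrounded x, y): √((x + 105.6)²+(y + 19.7)²) = 132.37 ≈ 132.37 km. ✓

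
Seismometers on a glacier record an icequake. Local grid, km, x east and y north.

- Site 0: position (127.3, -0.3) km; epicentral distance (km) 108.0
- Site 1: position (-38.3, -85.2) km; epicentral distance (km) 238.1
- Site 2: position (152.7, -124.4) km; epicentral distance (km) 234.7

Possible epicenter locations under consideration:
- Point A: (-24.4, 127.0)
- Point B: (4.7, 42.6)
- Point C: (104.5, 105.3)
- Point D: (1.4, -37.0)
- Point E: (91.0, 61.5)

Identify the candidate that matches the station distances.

For each candidate, compare |candidate − station| to the reported distance:
Point A: residuals Site 0 90.0, Site 1 25.4, Site 2 72.8 → max 90.0 km
Point B: residuals Site 0 21.9, Site 1 103.3, Site 2 11.6 → max 103.3 km
Point C: residuals Site 0 0.0, Site 1 0.0, Site 2 0.0 → max 0.0 km
Point D: residuals Site 0 23.1, Site 1 175.7, Site 2 60.0 → max 175.7 km
Point E: residuals Site 0 36.3, Site 1 42.6, Site 2 38.8 → max 42.6 km
Only Point C has all residuals ≈ 0.

Point C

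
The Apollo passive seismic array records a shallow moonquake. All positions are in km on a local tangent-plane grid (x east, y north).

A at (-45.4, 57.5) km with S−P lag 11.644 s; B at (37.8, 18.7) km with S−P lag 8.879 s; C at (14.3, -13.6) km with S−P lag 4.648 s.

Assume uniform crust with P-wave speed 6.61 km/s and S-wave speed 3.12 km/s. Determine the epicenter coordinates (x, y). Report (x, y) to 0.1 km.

(-10.5, -1.8)

Distance from S−P lag: d = Δt · v_P v_S / (v_P − v_S) = Δt · (6.61·3.12)/(6.61−3.12) ≈ 5.9092·Δt.
So d_A = 68.81, d_B = 52.47, d_C = 27.47 km.
Circle about each station: (x + 45.4)² + (y − 57.5)² = 68.81²; (x − 37.8)² + (y − 18.7)² = 52.47²; (x − 14.3)² + (y + 13.6)² = 27.47².
Subtracting the A equation from the B and C equations removes the quadratic terms:
166.4 x − 77.6 y = -1607.16
119.4 x − 142.2 y = -997.74
Solving the 2×2 system: x ≈ -10.5, y ≈ -1.8 km.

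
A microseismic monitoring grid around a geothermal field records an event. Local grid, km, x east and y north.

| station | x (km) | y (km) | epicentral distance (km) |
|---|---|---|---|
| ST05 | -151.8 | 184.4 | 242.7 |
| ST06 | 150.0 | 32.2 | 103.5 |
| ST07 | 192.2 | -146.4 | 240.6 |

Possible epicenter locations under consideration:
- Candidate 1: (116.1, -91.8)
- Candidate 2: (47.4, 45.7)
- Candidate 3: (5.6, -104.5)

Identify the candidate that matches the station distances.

For each candidate, compare |candidate − station| to the reported distance:
Candidate 1: residuals ST05 142.1, ST06 25.1, ST07 146.9 → max 146.9 km
Candidate 2: residuals ST05 0.0, ST06 0.0, ST07 0.0 → max 0.0 km
Candidate 3: residuals ST05 86.3, ST06 95.3, ST07 49.4 → max 95.3 km
Only Candidate 2 has all residuals ≈ 0.

Candidate 2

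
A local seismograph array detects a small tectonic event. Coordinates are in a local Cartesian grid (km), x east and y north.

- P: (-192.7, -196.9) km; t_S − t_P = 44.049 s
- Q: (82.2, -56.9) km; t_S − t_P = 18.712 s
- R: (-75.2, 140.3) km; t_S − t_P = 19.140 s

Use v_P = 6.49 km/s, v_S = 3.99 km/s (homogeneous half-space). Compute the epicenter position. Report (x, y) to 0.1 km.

Distance from S−P lag: d = Δt · v_P v_S / (v_P − v_S) = Δt · (6.49·3.99)/(6.49−3.99) ≈ 10.3580·Δt.
So d_P = 456.26, d_Q = 193.82, d_R = 198.25 km.
Circle about each station: (x + 192.7)² + (y + 196.9)² = 456.26²; (x − 82.2)² + (y + 56.9)² = 193.82²; (x + 75.2)² + (y − 140.3)² = 198.25².
Subtracting the P equation from the Q and R equations removes the quadratic terms:
549.8 x + 280.0 y = 104698.55
235.0 x + 674.4 y = 118306.36
Solving the 2×2 system: x ≈ 122.9, y ≈ 132.6 km.
Check against P (with the unrounded x, y): √((x + 192.7)²+(y + 196.9)²) = 456.26 ≈ 456.26 km. ✓

122.9 km east, 132.6 km north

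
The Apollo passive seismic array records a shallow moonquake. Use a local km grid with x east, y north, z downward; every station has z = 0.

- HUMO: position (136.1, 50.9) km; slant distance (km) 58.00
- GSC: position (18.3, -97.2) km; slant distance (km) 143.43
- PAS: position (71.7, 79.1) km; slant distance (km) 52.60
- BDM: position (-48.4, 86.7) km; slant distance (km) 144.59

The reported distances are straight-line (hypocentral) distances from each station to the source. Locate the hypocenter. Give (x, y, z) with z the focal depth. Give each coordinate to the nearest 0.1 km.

(83.8, 29.7, 13.4)

Each station gives a sphere (x−x_i)² + (y−y_i)² + z² = d_i² (stations at z=0).
Subtracting the HUMO sphere from GSC and PAS: z² cancels, leaving linear equations in x and y:
-235.6 x − 296.2 y = -28539.45
-128.8 x + 56.4 y = -9119.08
Solving: x ≈ 83.803, y ≈ 29.694 km (keep extra digits for the depth step; rounded: 83.8, 29.7).
Then from the HUMO sphere: z² = 58.00² − (x − 136.1)² − (y − 50.9)² with x = 83.803, y = 29.694, so z ≈ 13.391 ≈ 13.4 km.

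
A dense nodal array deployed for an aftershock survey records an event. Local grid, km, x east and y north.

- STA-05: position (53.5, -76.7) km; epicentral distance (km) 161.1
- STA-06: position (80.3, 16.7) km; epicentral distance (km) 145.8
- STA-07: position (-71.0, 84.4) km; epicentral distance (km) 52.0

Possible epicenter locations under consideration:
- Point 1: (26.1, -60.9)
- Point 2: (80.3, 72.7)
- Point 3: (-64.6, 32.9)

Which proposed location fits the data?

For each candidate, compare |candidate − station| to the reported distance:
Point 1: residuals STA-05 129.5, STA-06 51.1, STA-07 122.8 → max 129.5 km
Point 2: residuals STA-05 9.3, STA-06 89.8, STA-07 99.8 → max 99.8 km
Point 3: residuals STA-05 0.0, STA-06 0.0, STA-07 0.1 → max 0.1 km
Only Point 3 has all residuals ≈ 0.

Point 3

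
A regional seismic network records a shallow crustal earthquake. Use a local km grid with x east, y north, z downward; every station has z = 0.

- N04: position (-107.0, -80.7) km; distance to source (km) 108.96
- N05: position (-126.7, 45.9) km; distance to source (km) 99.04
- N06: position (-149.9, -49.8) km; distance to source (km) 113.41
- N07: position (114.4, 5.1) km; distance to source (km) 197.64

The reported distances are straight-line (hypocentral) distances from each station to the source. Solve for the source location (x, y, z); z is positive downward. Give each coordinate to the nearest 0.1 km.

Each station gives a sphere (x−x_i)² + (y−y_i)² + z² = d_i² (stations at z=0).
Subtracting the N04 sphere from N05 and N06: z² cancels, leaving linear equations in x and y:
-39.4 x + 253.2 y = 2261.57
-85.8 x + 61.8 y = 5999.01
Solving: x ≈ -71.499, y ≈ -2.194 km (keep extra digits for the depth step; rounded: -71.5, -2.2).
Then from the N04 sphere: z² = 108.96² − (x + 107.0)² − (y + 80.7)² with x = -71.499, y = -2.194, so z ≈ 66.699 ≈ 66.7 km.

x ≈ -71.5 km, y ≈ -2.2 km, depth ≈ 66.7 km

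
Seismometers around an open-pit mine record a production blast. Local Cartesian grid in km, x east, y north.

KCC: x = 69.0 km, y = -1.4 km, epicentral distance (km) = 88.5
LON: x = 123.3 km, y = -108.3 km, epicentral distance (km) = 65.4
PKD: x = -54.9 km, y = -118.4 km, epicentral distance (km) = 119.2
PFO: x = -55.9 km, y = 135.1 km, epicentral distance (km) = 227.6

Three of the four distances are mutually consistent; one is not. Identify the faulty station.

Solve using three stations at a time. Using KCC, LON, PKD (subtract circle equations pairwise → linear system) gives (x, y) ≈ (60.7, -89.5).
Distances from that point to each station vs reported:
  KCC: calculated 88.5 vs reported 88.5 → residual 0.0 km
  LON: calculated 65.4 vs reported 65.4 → residual 0.0 km
  PKD: calculated 119.2 vs reported 119.2 → residual 0.0 km
  PFO: calculated 253.0 vs reported 227.6 → residual 25.4 km
KCC, LON, PKD are mutually consistent (residuals ≈ 0); PFO is off by 25.4 km.

PFO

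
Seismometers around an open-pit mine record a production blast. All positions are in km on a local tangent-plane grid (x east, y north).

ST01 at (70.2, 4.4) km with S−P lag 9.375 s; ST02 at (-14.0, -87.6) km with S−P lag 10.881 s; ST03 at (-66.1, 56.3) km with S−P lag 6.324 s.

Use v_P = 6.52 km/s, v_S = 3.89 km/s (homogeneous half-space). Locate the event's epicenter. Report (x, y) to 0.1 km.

Distance from S−P lag: d = Δt · v_P v_S / (v_P − v_S) = Δt · (6.52·3.89)/(6.52−3.89) ≈ 9.6437·Δt.
So d_ST01 = 90.41, d_ST02 = 104.93, d_ST03 = 60.99 km.
Circle about each station: (x − 70.2)² + (y − 4.4)² = 90.41²; (x + 14.0)² + (y + 87.6)² = 104.93²; (x + 66.1)² + (y − 56.3)² = 60.99².
Subtracting the ST01 equation from the ST02 and ST03 equations removes the quadratic terms:
-168.4 x − 184.0 y = 86.02
-272.6 x + 103.8 y = 7045.69
Solving the 2×2 system: x ≈ -19.3, y ≈ 17.2 km.
Check against ST01 (with the unrounded x, y): √((x − 70.2)²+(y − 4.4)²) = 90.41 ≈ 90.41 km. ✓

-19.3 km east, 17.2 km north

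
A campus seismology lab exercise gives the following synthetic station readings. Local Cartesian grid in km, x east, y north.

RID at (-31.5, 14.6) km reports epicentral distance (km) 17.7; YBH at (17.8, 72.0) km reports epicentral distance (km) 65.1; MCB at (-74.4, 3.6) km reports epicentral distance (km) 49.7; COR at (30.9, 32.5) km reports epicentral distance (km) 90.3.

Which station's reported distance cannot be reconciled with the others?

Solve using three stations at a time. Using RID, YBH, MCB (subtract circle equations pairwise → linear system) gives (x, y) ≈ (-33.7, 32.2).
Distances from that point to each station vs reported:
  RID: calculated 17.7 vs reported 17.7 → residual 0.0 km
  YBH: calculated 65.1 vs reported 65.1 → residual 0.0 km
  MCB: calculated 49.7 vs reported 49.7 → residual 0.0 km
  COR: calculated 64.6 vs reported 90.3 → residual 25.7 km
RID, YBH, MCB are mutually consistent (residuals ≈ 0); COR is off by 25.7 km.

COR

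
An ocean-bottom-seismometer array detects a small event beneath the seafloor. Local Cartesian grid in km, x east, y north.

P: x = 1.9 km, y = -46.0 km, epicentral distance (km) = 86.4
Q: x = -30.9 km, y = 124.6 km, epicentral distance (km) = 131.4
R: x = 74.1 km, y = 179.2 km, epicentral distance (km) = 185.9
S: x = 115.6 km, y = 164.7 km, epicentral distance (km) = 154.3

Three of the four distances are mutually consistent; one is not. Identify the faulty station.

Solve using three stations at a time. Using P, Q, S (subtract circle equations pairwise → linear system) gives (x, y) ≈ (53.2, 23.6).
Distances from that point to each station vs reported:
  P: calculated 86.4 vs reported 86.4 → residual 0.0 km
  Q: calculated 131.4 vs reported 131.4 → residual 0.0 km
  R: calculated 157.0 vs reported 185.9 → residual 28.9 km
  S: calculated 154.3 vs reported 154.3 → residual 0.0 km
P, Q, S are mutually consistent (residuals ≈ 0); R is off by 28.9 km.

R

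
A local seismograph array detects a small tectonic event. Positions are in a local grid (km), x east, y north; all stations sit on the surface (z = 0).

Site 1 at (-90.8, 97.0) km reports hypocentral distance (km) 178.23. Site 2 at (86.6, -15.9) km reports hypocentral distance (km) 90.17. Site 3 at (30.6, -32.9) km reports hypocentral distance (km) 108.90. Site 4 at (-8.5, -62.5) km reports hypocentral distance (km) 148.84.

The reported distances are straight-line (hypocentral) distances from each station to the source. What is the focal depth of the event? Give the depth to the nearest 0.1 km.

z ≈ 60.6 km

Each station gives a sphere (x−x_i)² + (y−y_i)² + z² = d_i² (stations at z=0).
Subtracting the Site 1 sphere from Site 2 and Site 3: z² cancels, leaving linear equations in x and y:
354.8 x − 225.8 y = 13734.03
242.8 x − 259.8 y = 4271.85
Solving: x ≈ 69.701, y ≈ 48.697 km (keep extra digits for the depth step; rounded: 69.7, 48.7).
Then from the Site 1 sphere: z² = 178.23² − (x + 90.8)² − (y − 97.0)² with x = 69.701, y = 48.697, so z ≈ 60.599 ≈ 60.6 km.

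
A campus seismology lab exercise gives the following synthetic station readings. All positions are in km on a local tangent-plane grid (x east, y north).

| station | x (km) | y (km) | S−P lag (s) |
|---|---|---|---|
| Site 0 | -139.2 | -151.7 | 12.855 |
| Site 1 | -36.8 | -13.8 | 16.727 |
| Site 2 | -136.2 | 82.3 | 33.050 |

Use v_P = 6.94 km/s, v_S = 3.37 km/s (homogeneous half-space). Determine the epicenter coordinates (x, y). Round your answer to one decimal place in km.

-60.9 km east, -120.7 km north

Distance from S−P lag: d = Δt · v_P v_S / (v_P − v_S) = Δt · (6.94·3.37)/(6.94−3.37) ≈ 6.5512·Δt.
So d_Site 0 = 84.22, d_Site 1 = 109.58, d_Site 2 = 216.52 km.
Circle about each station: (x + 139.2)² + (y + 151.7)² = 84.22²; (x + 36.8)² + (y + 13.8)² = 109.58²; (x + 136.2)² + (y − 82.3)² = 216.52².
Subtracting the Site 0 equation from the Site 1 and Site 2 equations removes the quadratic terms:
204.8 x + 275.8 y = -45759.62
6.0 x + 468.0 y = -56853.70
Solving the 2×2 system: x ≈ -60.9, y ≈ -120.7 km.
Check against Site 0 (with the unrounded x, y): √((x + 139.2)²+(y + 151.7)²) = 84.22 ≈ 84.22 km. ✓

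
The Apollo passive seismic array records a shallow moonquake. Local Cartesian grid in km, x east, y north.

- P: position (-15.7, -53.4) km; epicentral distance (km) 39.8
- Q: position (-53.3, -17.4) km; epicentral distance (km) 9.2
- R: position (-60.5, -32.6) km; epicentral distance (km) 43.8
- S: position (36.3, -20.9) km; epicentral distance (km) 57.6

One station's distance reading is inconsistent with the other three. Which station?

Q

Solve using three stations at a time. Using P, R, S (subtract circle equations pairwise → linear system) gives (x, y) ≈ (-20.9, -13.9).
Distances from that point to each station vs reported:
  P: calculated 39.8 vs reported 39.8 → residual 0.0 km
  Q: calculated 32.6 vs reported 9.2 → residual 23.4 km
  R: calculated 43.8 vs reported 43.8 → residual 0.0 km
  S: calculated 57.6 vs reported 57.6 → residual 0.0 km
P, R, S are mutually consistent (residuals ≈ 0); Q is off by 23.4 km.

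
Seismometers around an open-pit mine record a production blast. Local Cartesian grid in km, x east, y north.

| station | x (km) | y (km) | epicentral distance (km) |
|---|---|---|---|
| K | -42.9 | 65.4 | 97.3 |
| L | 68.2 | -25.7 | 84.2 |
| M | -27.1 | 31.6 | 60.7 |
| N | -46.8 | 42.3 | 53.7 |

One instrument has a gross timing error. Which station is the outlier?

Solve using three stations at a time. Using K, L, M (subtract circle equations pairwise → linear system) gives (x, y) ≈ (-16.0, -28.2).
Distances from that point to each station vs reported:
  K: calculated 97.4 vs reported 97.3 → residual 0.1 km
  L: calculated 84.3 vs reported 84.2 → residual 0.1 km
  M: calculated 60.8 vs reported 60.7 → residual 0.1 km
  N: calculated 76.9 vs reported 53.7 → residual 23.2 km
K, L, M are mutually consistent (residuals ≈ 0); N is off by 23.2 km.

N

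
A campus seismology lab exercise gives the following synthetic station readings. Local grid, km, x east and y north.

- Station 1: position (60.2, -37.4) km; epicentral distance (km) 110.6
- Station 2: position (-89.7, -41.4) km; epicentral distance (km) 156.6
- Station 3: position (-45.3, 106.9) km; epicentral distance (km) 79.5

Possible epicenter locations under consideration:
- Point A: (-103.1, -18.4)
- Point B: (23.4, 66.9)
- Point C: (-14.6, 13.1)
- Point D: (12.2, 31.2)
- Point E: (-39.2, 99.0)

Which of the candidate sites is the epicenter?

Point B

For each candidate, compare |candidate − station| to the reported distance:
Point A: residuals Station 1 53.8, Station 2 130.0, Station 3 58.5 → max 130.0 km
Point B: residuals Station 1 0.0, Station 2 0.0, Station 3 0.0 → max 0.0 km
Point C: residuals Station 1 20.3, Station 2 63.8, Station 3 19.2 → max 63.8 km
Point D: residuals Station 1 26.9, Station 2 31.5, Station 3 15.6 → max 31.5 km
Point E: residuals Station 1 58.2, Station 2 7.4, Station 3 69.5 → max 69.5 km
Only Point B has all residuals ≈ 0.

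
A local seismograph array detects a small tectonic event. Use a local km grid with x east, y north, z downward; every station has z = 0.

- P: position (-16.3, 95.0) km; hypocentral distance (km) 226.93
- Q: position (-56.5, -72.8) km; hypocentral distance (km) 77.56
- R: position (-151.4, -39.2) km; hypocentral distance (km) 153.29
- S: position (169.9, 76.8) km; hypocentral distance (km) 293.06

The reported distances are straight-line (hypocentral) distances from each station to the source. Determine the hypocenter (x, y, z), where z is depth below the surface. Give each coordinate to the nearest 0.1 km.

Each station gives a sphere (x−x_i)² + (y−y_i)² + z² = d_i² (stations at z=0).
Subtracting the P sphere from Q and R: z² cancels, leaving linear equations in x and y:
-80.4 x − 335.6 y = 44683.07
-270.2 x − 268.4 y = 43167.31
Solving: x ≈ -36.093, y ≈ -124.497 km (keep extra digits for the depth step; rounded: -36.1, -124.5).
Then from the P sphere: z² = 226.93² − (x + 16.3)² − (y − 95.0)² with x = -36.093, y = -124.497, so z ≈ 54.097 ≈ 54.1 km.

x ≈ -36.1 km, y ≈ -124.5 km, depth ≈ 54.1 km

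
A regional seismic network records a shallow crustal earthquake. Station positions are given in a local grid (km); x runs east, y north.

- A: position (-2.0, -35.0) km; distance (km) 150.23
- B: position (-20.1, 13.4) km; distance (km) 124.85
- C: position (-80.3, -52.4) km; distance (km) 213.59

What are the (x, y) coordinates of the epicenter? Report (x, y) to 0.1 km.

Circle about each station: (x + 2.0)² + (y + 35.0)² = 150.23²; (x + 20.1)² + (y − 13.4)² = 124.85²; (x + 80.3)² + (y + 52.4)² = 213.59².
Subtracting the A equation from the B and C equations removes the quadratic terms:
-36.2 x + 96.8 y = 6336.10
-156.6 x − 34.8 y = -15086.79
Solving the 2×2 system: x ≈ 75.5, y ≈ 93.7 km.
Check against A (with the unrounded x, y): √((x + 2.0)²+(y + 35.0)²) = 150.24 ≈ 150.23 km. ✓

x ≈ 75.5 km, y ≈ 93.7 km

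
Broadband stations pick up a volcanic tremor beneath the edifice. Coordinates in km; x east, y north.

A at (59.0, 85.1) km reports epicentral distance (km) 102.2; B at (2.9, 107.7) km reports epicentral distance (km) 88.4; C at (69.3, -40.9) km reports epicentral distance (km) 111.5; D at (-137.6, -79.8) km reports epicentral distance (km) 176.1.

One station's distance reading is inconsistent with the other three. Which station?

D

Solve using three stations at a time. Using A, B, C (subtract circle equations pairwise → linear system) gives (x, y) ≈ (-22.1, 22.9).
Distances from that point to each station vs reported:
  A: calculated 102.2 vs reported 102.2 → residual 0.0 km
  B: calculated 88.4 vs reported 88.4 → residual 0.0 km
  C: calculated 111.5 vs reported 111.5 → residual 0.0 km
  D: calculated 154.6 vs reported 176.1 → residual 21.5 km
A, B, C are mutually consistent (residuals ≈ 0); D is off by 21.5 km.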